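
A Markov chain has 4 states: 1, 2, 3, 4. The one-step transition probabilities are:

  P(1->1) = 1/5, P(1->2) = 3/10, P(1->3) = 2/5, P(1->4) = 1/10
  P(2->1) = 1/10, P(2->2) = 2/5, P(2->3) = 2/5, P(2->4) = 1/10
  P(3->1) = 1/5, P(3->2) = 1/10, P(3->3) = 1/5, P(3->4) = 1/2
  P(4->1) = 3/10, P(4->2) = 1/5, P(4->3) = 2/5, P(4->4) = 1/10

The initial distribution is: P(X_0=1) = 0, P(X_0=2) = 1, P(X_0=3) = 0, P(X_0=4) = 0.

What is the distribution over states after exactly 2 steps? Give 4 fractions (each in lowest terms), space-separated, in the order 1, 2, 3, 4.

Propagating the distribution step by step (d_{t+1} = d_t * P):
d_0 = (1=0, 2=1, 3=0, 4=0)
  d_1[1] = 0*1/5 + 1*1/10 + 0*1/5 + 0*3/10 = 1/10
  d_1[2] = 0*3/10 + 1*2/5 + 0*1/10 + 0*1/5 = 2/5
  d_1[3] = 0*2/5 + 1*2/5 + 0*1/5 + 0*2/5 = 2/5
  d_1[4] = 0*1/10 + 1*1/10 + 0*1/2 + 0*1/10 = 1/10
d_1 = (1=1/10, 2=2/5, 3=2/5, 4=1/10)
  d_2[1] = 1/10*1/5 + 2/5*1/10 + 2/5*1/5 + 1/10*3/10 = 17/100
  d_2[2] = 1/10*3/10 + 2/5*2/5 + 2/5*1/10 + 1/10*1/5 = 1/4
  d_2[3] = 1/10*2/5 + 2/5*2/5 + 2/5*1/5 + 1/10*2/5 = 8/25
  d_2[4] = 1/10*1/10 + 2/5*1/10 + 2/5*1/2 + 1/10*1/10 = 13/50
d_2 = (1=17/100, 2=1/4, 3=8/25, 4=13/50)

Answer: 17/100 1/4 8/25 13/50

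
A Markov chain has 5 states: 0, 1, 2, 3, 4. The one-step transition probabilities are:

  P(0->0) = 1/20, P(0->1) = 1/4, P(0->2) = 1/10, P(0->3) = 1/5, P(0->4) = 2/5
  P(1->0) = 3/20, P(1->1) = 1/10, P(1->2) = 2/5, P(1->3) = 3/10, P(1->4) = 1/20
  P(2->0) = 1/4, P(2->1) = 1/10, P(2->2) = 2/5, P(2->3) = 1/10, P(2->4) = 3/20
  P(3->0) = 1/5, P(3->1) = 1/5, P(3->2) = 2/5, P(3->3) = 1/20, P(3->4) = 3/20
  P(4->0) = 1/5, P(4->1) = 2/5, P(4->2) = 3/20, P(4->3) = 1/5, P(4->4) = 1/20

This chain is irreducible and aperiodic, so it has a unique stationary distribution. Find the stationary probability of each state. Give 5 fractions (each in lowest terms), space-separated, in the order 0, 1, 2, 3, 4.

Answer: 20704/115713 44231/231426 7879/25714 18964/115713 6158/38571

Derivation:
The stationary distribution satisfies pi = pi * P, i.e.:
  pi_0 = 1/20*pi_0 + 3/20*pi_1 + 1/4*pi_2 + 1/5*pi_3 + 1/5*pi_4
  pi_1 = 1/4*pi_0 + 1/10*pi_1 + 1/10*pi_2 + 1/5*pi_3 + 2/5*pi_4
  pi_2 = 1/10*pi_0 + 2/5*pi_1 + 2/5*pi_2 + 2/5*pi_3 + 3/20*pi_4
  pi_3 = 1/5*pi_0 + 3/10*pi_1 + 1/10*pi_2 + 1/20*pi_3 + 1/5*pi_4
  pi_4 = 2/5*pi_0 + 1/20*pi_1 + 3/20*pi_2 + 3/20*pi_3 + 1/20*pi_4
with normalization: pi_0 + pi_1 + pi_2 + pi_3 + pi_4 = 1.

Using the first 4 balance equations plus normalization, the linear system A*pi = b is:
  [-19/20, 3/20, 1/4, 1/5, 1/5] . pi = 0
  [1/4, -9/10, 1/10, 1/5, 2/5] . pi = 0
  [1/10, 2/5, -3/5, 2/5, 3/20] . pi = 0
  [1/5, 3/10, 1/10, -19/20, 1/5] . pi = 0
  [1, 1, 1, 1, 1] . pi = 1

Solving yields:
  pi_0 = 20704/115713
  pi_1 = 44231/231426
  pi_2 = 7879/25714
  pi_3 = 18964/115713
  pi_4 = 6158/38571

Verification (pi * P):
  20704/115713*1/20 + 44231/231426*3/20 + 7879/25714*1/4 + 18964/115713*1/5 + 6158/38571*1/5 = 20704/115713 = pi_0  (ok)
  20704/115713*1/4 + 44231/231426*1/10 + 7879/25714*1/10 + 18964/115713*1/5 + 6158/38571*2/5 = 44231/231426 = pi_1  (ok)
  20704/115713*1/10 + 44231/231426*2/5 + 7879/25714*2/5 + 18964/115713*2/5 + 6158/38571*3/20 = 7879/25714 = pi_2  (ok)
  20704/115713*1/5 + 44231/231426*3/10 + 7879/25714*1/10 + 18964/115713*1/20 + 6158/38571*1/5 = 18964/115713 = pi_3  (ok)
  20704/115713*2/5 + 44231/231426*1/20 + 7879/25714*3/20 + 18964/115713*3/20 + 6158/38571*1/20 = 6158/38571 = pi_4  (ok)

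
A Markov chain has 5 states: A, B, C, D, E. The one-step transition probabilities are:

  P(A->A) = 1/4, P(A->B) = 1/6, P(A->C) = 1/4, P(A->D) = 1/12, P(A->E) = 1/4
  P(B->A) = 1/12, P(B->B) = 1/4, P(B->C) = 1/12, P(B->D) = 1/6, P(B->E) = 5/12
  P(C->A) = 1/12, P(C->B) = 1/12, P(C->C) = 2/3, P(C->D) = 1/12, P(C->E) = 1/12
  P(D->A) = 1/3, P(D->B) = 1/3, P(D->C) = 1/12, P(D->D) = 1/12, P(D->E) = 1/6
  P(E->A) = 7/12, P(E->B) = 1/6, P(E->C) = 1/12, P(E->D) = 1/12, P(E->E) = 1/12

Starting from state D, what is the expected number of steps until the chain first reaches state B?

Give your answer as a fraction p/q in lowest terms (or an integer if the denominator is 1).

Answer: 5484/1019

Derivation:
Let h_i = expected steps to first reach B from state i.
Boundary: h_B = 0.
First-step equations for the other states:
  h_A = 1 + 1/4*h_A + 1/6*h_B + 1/4*h_C + 1/12*h_D + 1/4*h_E
  h_C = 1 + 1/12*h_A + 1/12*h_B + 2/3*h_C + 1/12*h_D + 1/12*h_E
  h_D = 1 + 1/3*h_A + 1/3*h_B + 1/12*h_C + 1/12*h_D + 1/6*h_E
  h_E = 1 + 7/12*h_A + 1/6*h_B + 1/12*h_C + 1/12*h_D + 1/12*h_E

Substituting h_B = 0 and rearranging gives the linear system (I - Q) h = 1:
  [3/4, -1/4, -1/12, -1/4] . (h_A, h_C, h_D, h_E) = 1
  [-1/12, 1/3, -1/12, -1/12] . (h_A, h_C, h_D, h_E) = 1
  [-1/3, -1/12, 11/12, -1/6] . (h_A, h_C, h_D, h_E) = 1
  [-7/12, -1/12, -1/12, 11/12] . (h_A, h_C, h_D, h_E) = 1

Solving yields:
  h_A = 6768/1019
  h_C = 7776/1019
  h_D = 5484/1019
  h_E = 6624/1019

Starting state is D, so the expected hitting time is h_D = 5484/1019.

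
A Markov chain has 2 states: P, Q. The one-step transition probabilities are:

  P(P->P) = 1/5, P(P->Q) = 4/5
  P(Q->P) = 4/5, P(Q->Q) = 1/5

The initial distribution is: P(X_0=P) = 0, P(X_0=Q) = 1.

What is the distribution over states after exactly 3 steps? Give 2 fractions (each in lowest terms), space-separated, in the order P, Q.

Propagating the distribution step by step (d_{t+1} = d_t * P):
d_0 = (P=0, Q=1)
  d_1[P] = 0*1/5 + 1*4/5 = 4/5
  d_1[Q] = 0*4/5 + 1*1/5 = 1/5
d_1 = (P=4/5, Q=1/5)
  d_2[P] = 4/5*1/5 + 1/5*4/5 = 8/25
  d_2[Q] = 4/5*4/5 + 1/5*1/5 = 17/25
d_2 = (P=8/25, Q=17/25)
  d_3[P] = 8/25*1/5 + 17/25*4/5 = 76/125
  d_3[Q] = 8/25*4/5 + 17/25*1/5 = 49/125
d_3 = (P=76/125, Q=49/125)

Answer: 76/125 49/125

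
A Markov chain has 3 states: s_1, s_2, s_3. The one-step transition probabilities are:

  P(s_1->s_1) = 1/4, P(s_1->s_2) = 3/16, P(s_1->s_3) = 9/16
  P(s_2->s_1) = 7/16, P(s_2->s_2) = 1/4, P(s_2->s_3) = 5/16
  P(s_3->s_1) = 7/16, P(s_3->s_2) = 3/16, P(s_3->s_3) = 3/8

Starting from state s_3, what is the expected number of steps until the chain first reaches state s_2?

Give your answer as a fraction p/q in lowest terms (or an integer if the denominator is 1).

Answer: 16/3

Derivation:
Let h_i = expected steps to first reach s_2 from state i.
Boundary: h_s_2 = 0.
First-step equations for the other states:
  h_s_1 = 1 + 1/4*h_s_1 + 3/16*h_s_2 + 9/16*h_s_3
  h_s_3 = 1 + 7/16*h_s_1 + 3/16*h_s_2 + 3/8*h_s_3

Substituting h_s_2 = 0 and rearranging gives the linear system (I - Q) h = 1:
  [3/4, -9/16] . (h_s_1, h_s_3) = 1
  [-7/16, 5/8] . (h_s_1, h_s_3) = 1

Solving yields:
  h_s_1 = 16/3
  h_s_3 = 16/3

Starting state is s_3, so the expected hitting time is h_s_3 = 16/3.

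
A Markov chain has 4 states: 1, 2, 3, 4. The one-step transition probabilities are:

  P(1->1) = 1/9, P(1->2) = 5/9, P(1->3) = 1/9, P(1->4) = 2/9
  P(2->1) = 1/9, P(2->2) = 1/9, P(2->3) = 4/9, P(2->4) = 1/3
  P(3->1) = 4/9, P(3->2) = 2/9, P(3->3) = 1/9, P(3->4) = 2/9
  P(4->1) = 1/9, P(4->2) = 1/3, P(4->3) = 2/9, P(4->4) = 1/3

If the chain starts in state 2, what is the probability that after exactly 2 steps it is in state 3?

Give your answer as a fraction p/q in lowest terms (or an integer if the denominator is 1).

Computing P^2 by repeated multiplication:
P^1 =
  1: [1/9, 5/9, 1/9, 2/9]
  2: [1/9, 1/9, 4/9, 1/3]
  3: [4/9, 2/9, 1/9, 2/9]
  4: [1/9, 1/3, 2/9, 1/3]
P^2 =
  1: [4/27, 2/9, 26/81, 25/81]
  2: [7/27, 23/81, 5/27, 22/81]
  3: [4/27, 10/27, 17/81, 22/81]
  4: [5/27, 7/27, 7/27, 8/27]

(P^2)[2 -> 3] = 5/27

Answer: 5/27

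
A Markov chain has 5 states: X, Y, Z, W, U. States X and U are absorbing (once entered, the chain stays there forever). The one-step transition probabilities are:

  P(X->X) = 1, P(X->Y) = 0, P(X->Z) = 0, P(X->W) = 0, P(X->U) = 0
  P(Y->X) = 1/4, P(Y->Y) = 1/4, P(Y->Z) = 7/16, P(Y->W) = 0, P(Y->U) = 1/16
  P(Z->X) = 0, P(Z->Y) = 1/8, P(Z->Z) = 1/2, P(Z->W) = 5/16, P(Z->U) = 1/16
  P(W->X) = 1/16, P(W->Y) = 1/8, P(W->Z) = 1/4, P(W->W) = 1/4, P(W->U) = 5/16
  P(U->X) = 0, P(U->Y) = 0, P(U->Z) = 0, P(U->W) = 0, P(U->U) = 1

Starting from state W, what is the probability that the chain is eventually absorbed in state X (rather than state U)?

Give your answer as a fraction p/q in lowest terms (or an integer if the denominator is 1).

Let a_i = P(absorbed in X | start in state i).
Boundary conditions: a_X = 1, a_U = 0.
For each transient state i, a_i = sum_j P(i->j) * a_j:
  a_Y = 1/4*a_X + 1/4*a_Y + 7/16*a_Z + 0*a_W + 1/16*a_U
  a_Z = 0*a_X + 1/8*a_Y + 1/2*a_Z + 5/16*a_W + 1/16*a_U
  a_W = 1/16*a_X + 1/8*a_Y + 1/4*a_Z + 1/4*a_W + 5/16*a_U

Substituting a_X = 1 and a_U = 0, rearrange to (I - Q) a = r where r[i] = P(i -> X):
  [3/4, -7/16, 0] . (a_Y, a_Z, a_W) = 1/4
  [-1/8, 1/2, -5/16] . (a_Y, a_Z, a_W) = 0
  [-1/8, -1/4, 3/4] . (a_Y, a_Z, a_W) = 1/16

Solving yields:
  a_Y = 339/674
  a_Z = 98/337
  a_W = 89/337

Starting state is W, so the absorption probability is a_W = 89/337.

Answer: 89/337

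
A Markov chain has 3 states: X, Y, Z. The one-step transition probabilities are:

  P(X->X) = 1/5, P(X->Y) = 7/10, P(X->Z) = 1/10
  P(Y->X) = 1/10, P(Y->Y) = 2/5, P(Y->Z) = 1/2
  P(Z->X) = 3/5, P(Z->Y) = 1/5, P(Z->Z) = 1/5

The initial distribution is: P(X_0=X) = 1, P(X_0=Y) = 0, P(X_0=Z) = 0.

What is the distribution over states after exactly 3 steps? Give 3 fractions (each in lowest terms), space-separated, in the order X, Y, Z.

Answer: 39/125 373/1000 63/200

Derivation:
Propagating the distribution step by step (d_{t+1} = d_t * P):
d_0 = (X=1, Y=0, Z=0)
  d_1[X] = 1*1/5 + 0*1/10 + 0*3/5 = 1/5
  d_1[Y] = 1*7/10 + 0*2/5 + 0*1/5 = 7/10
  d_1[Z] = 1*1/10 + 0*1/2 + 0*1/5 = 1/10
d_1 = (X=1/5, Y=7/10, Z=1/10)
  d_2[X] = 1/5*1/5 + 7/10*1/10 + 1/10*3/5 = 17/100
  d_2[Y] = 1/5*7/10 + 7/10*2/5 + 1/10*1/5 = 11/25
  d_2[Z] = 1/5*1/10 + 7/10*1/2 + 1/10*1/5 = 39/100
d_2 = (X=17/100, Y=11/25, Z=39/100)
  d_3[X] = 17/100*1/5 + 11/25*1/10 + 39/100*3/5 = 39/125
  d_3[Y] = 17/100*7/10 + 11/25*2/5 + 39/100*1/5 = 373/1000
  d_3[Z] = 17/100*1/10 + 11/25*1/2 + 39/100*1/5 = 63/200
d_3 = (X=39/125, Y=373/1000, Z=63/200)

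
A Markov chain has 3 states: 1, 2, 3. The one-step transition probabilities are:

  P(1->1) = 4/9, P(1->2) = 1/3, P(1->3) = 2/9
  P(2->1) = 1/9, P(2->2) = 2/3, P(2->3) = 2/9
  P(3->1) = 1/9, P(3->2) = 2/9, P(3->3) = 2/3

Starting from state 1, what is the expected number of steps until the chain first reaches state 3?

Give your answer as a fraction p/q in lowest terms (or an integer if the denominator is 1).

Let h_i = expected steps to first reach 3 from state i.
Boundary: h_3 = 0.
First-step equations for the other states:
  h_1 = 1 + 4/9*h_1 + 1/3*h_2 + 2/9*h_3
  h_2 = 1 + 1/9*h_1 + 2/3*h_2 + 2/9*h_3

Substituting h_3 = 0 and rearranging gives the linear system (I - Q) h = 1:
  [5/9, -1/3] . (h_1, h_2) = 1
  [-1/9, 1/3] . (h_1, h_2) = 1

Solving yields:
  h_1 = 9/2
  h_2 = 9/2

Starting state is 1, so the expected hitting time is h_1 = 9/2.

Answer: 9/2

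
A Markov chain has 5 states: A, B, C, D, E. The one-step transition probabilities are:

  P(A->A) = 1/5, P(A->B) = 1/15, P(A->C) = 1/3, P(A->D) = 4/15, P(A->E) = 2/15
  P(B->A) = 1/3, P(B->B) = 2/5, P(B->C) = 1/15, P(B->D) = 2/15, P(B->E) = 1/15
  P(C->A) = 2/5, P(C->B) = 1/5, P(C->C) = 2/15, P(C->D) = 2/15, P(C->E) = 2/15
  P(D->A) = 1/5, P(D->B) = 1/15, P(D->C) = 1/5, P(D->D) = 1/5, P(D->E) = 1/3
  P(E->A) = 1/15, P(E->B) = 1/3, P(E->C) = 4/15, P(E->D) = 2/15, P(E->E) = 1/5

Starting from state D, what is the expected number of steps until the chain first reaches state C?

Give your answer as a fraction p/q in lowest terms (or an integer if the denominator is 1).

Answer: 51/11

Derivation:
Let h_i = expected steps to first reach C from state i.
Boundary: h_C = 0.
First-step equations for the other states:
  h_A = 1 + 1/5*h_A + 1/15*h_B + 1/3*h_C + 4/15*h_D + 2/15*h_E
  h_B = 1 + 1/3*h_A + 2/5*h_B + 1/15*h_C + 2/15*h_D + 1/15*h_E
  h_D = 1 + 1/5*h_A + 1/15*h_B + 1/5*h_C + 1/5*h_D + 1/3*h_E
  h_E = 1 + 1/15*h_A + 1/3*h_B + 4/15*h_C + 2/15*h_D + 1/5*h_E

Substituting h_C = 0 and rearranging gives the linear system (I - Q) h = 1:
  [4/5, -1/15, -4/15, -2/15] . (h_A, h_B, h_D, h_E) = 1
  [-1/3, 3/5, -2/15, -1/15] . (h_A, h_B, h_D, h_E) = 1
  [-1/5, -1/15, 4/5, -1/3] . (h_A, h_B, h_D, h_E) = 1
  [-1/15, -1/3, -2/15, 4/5] . (h_A, h_B, h_D, h_E) = 1

Solving yields:
  h_A = 398/99
  h_B = 49/9
  h_D = 51/11
  h_E = 458/99

Starting state is D, so the expected hitting time is h_D = 51/11.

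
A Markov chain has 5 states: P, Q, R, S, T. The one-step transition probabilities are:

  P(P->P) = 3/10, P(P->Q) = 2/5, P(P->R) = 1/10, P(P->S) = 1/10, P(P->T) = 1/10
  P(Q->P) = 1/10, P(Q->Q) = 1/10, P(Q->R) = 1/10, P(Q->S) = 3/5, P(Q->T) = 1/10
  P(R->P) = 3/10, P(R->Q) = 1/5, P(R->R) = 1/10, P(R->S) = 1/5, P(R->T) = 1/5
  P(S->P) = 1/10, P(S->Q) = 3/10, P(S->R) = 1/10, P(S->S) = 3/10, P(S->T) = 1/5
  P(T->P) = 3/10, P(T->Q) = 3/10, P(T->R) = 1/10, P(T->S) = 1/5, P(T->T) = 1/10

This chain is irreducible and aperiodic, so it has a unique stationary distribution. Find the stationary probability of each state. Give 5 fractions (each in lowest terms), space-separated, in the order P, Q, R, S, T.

The stationary distribution satisfies pi = pi * P, i.e.:
  pi_P = 3/10*pi_P + 1/10*pi_Q + 3/10*pi_R + 1/10*pi_S + 3/10*pi_T
  pi_Q = 2/5*pi_P + 1/10*pi_Q + 1/5*pi_R + 3/10*pi_S + 3/10*pi_T
  pi_R = 1/10*pi_P + 1/10*pi_Q + 1/10*pi_R + 1/10*pi_S + 1/10*pi_T
  pi_S = 1/10*pi_P + 3/5*pi_Q + 1/5*pi_R + 3/10*pi_S + 1/5*pi_T
  pi_T = 1/10*pi_P + 1/10*pi_Q + 1/5*pi_R + 1/5*pi_S + 1/10*pi_T
with normalization: pi_P + pi_Q + pi_R + pi_S + pi_T = 1.

Using the first 4 balance equations plus normalization, the linear system A*pi = b is:
  [-7/10, 1/10, 3/10, 1/10, 3/10] . pi = 0
  [2/5, -9/10, 1/5, 3/10, 3/10] . pi = 0
  [1/10, 1/10, -9/10, 1/10, 1/10] . pi = 0
  [1/10, 3/5, 1/5, -7/10, 1/5] . pi = 0
  [1, 1, 1, 1, 1] . pi = 1

Solving yields:
  pi_P = 1003/5410
  pi_Q = 1391/5410
  pi_R = 1/10
  pi_S = 1709/5410
  pi_T = 383/2705

Verification (pi * P):
  1003/5410*3/10 + 1391/5410*1/10 + 1/10*3/10 + 1709/5410*1/10 + 383/2705*3/10 = 1003/5410 = pi_P  (ok)
  1003/5410*2/5 + 1391/5410*1/10 + 1/10*1/5 + 1709/5410*3/10 + 383/2705*3/10 = 1391/5410 = pi_Q  (ok)
  1003/5410*1/10 + 1391/5410*1/10 + 1/10*1/10 + 1709/5410*1/10 + 383/2705*1/10 = 1/10 = pi_R  (ok)
  1003/5410*1/10 + 1391/5410*3/5 + 1/10*1/5 + 1709/5410*3/10 + 383/2705*1/5 = 1709/5410 = pi_S  (ok)
  1003/5410*1/10 + 1391/5410*1/10 + 1/10*1/5 + 1709/5410*1/5 + 383/2705*1/10 = 383/2705 = pi_T  (ok)

Answer: 1003/5410 1391/5410 1/10 1709/5410 383/2705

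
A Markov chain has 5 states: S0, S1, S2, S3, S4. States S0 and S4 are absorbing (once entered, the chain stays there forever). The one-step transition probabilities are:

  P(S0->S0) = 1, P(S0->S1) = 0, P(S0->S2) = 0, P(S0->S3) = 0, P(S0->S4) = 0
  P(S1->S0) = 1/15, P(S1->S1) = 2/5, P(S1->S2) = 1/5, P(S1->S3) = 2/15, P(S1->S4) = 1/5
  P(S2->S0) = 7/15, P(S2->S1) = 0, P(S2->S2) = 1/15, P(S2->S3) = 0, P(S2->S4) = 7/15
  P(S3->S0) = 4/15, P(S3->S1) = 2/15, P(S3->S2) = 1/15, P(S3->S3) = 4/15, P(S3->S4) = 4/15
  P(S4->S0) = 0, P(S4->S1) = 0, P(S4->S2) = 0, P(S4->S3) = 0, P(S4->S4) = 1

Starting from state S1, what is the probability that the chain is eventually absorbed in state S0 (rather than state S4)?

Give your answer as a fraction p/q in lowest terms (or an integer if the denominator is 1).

Answer: 73/190

Derivation:
Let a_i = P(absorbed in S0 | start in state i).
Boundary conditions: a_S0 = 1, a_S4 = 0.
For each transient state i, a_i = sum_j P(i->j) * a_j:
  a_S1 = 1/15*a_S0 + 2/5*a_S1 + 1/5*a_S2 + 2/15*a_S3 + 1/5*a_S4
  a_S2 = 7/15*a_S0 + 0*a_S1 + 1/15*a_S2 + 0*a_S3 + 7/15*a_S4
  a_S3 = 4/15*a_S0 + 2/15*a_S1 + 1/15*a_S2 + 4/15*a_S3 + 4/15*a_S4

Substituting a_S0 = 1 and a_S4 = 0, rearrange to (I - Q) a = r where r[i] = P(i -> S0):
  [3/5, -1/5, -2/15] . (a_S1, a_S2, a_S3) = 1/15
  [0, 14/15, 0] . (a_S1, a_S2, a_S3) = 7/15
  [-2/15, -1/15, 11/15] . (a_S1, a_S2, a_S3) = 4/15

Solving yields:
  a_S1 = 73/190
  a_S2 = 1/2
  a_S3 = 91/190

Starting state is S1, so the absorption probability is a_S1 = 73/190.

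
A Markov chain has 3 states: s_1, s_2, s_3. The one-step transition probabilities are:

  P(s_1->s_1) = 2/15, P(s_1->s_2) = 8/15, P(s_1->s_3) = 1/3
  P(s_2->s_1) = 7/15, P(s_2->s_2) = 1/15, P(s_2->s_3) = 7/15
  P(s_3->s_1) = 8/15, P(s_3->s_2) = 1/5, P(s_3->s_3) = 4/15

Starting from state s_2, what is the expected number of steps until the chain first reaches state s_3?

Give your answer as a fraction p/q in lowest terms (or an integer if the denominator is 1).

Let h_i = expected steps to first reach s_3 from state i.
Boundary: h_s_3 = 0.
First-step equations for the other states:
  h_s_1 = 1 + 2/15*h_s_1 + 8/15*h_s_2 + 1/3*h_s_3
  h_s_2 = 1 + 7/15*h_s_1 + 1/15*h_s_2 + 7/15*h_s_3

Substituting h_s_3 = 0 and rearranging gives the linear system (I - Q) h = 1:
  [13/15, -8/15] . (h_s_1, h_s_2) = 1
  [-7/15, 14/15] . (h_s_1, h_s_2) = 1

Solving yields:
  h_s_1 = 55/21
  h_s_2 = 50/21

Starting state is s_2, so the expected hitting time is h_s_2 = 50/21.

Answer: 50/21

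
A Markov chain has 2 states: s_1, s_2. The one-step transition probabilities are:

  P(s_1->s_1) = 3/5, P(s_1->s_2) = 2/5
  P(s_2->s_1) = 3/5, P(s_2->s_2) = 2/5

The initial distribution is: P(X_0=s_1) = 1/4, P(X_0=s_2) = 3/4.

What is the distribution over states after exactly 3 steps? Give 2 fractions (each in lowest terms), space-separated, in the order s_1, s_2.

Answer: 3/5 2/5

Derivation:
Propagating the distribution step by step (d_{t+1} = d_t * P):
d_0 = (s_1=1/4, s_2=3/4)
  d_1[s_1] = 1/4*3/5 + 3/4*3/5 = 3/5
  d_1[s_2] = 1/4*2/5 + 3/4*2/5 = 2/5
d_1 = (s_1=3/5, s_2=2/5)
  d_2[s_1] = 3/5*3/5 + 2/5*3/5 = 3/5
  d_2[s_2] = 3/5*2/5 + 2/5*2/5 = 2/5
d_2 = (s_1=3/5, s_2=2/5)
  d_3[s_1] = 3/5*3/5 + 2/5*3/5 = 3/5
  d_3[s_2] = 3/5*2/5 + 2/5*2/5 = 2/5
d_3 = (s_1=3/5, s_2=2/5)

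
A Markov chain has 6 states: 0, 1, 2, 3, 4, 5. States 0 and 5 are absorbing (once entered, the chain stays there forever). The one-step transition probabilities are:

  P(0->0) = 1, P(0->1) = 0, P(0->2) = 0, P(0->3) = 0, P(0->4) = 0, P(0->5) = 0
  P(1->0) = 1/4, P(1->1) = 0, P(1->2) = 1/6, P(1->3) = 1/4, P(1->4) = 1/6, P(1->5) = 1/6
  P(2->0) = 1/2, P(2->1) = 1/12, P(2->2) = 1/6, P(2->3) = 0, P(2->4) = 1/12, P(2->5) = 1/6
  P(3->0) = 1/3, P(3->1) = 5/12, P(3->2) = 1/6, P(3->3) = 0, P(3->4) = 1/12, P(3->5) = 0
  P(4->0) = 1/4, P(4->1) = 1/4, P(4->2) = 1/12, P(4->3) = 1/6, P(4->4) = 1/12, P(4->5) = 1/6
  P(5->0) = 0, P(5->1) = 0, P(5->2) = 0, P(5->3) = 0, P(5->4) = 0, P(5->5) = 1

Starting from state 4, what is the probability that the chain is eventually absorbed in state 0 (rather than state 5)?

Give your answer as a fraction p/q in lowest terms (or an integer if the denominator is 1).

Answer: 589/878

Derivation:
Let a_i = P(absorbed in 0 | start in state i).
Boundary conditions: a_0 = 1, a_5 = 0.
For each transient state i, a_i = sum_j P(i->j) * a_j:
  a_1 = 1/4*a_0 + 0*a_1 + 1/6*a_2 + 1/4*a_3 + 1/6*a_4 + 1/6*a_5
  a_2 = 1/2*a_0 + 1/12*a_1 + 1/6*a_2 + 0*a_3 + 1/12*a_4 + 1/6*a_5
  a_3 = 1/3*a_0 + 5/12*a_1 + 1/6*a_2 + 0*a_3 + 1/12*a_4 + 0*a_5
  a_4 = 1/4*a_0 + 1/4*a_1 + 1/12*a_2 + 1/6*a_3 + 1/12*a_4 + 1/6*a_5

Substituting a_0 = 1 and a_5 = 0, rearrange to (I - Q) a = r where r[i] = P(i -> 0):
  [1, -1/6, -1/4, -1/6] . (a_1, a_2, a_3, a_4) = 1/4
  [-1/12, 5/6, 0, -1/12] . (a_1, a_2, a_3, a_4) = 1/2
  [-5/12, -1/6, 1, -1/12] . (a_1, a_2, a_3, a_4) = 1/3
  [-1/4, -1/12, -1/6, 11/12] . (a_1, a_2, a_3, a_4) = 1/4

Solving yields:
  a_1 = 4201/6146
  a_2 = 2260/3073
  a_3 = 2448/3073
  a_4 = 589/878

Starting state is 4, so the absorption probability is a_4 = 589/878.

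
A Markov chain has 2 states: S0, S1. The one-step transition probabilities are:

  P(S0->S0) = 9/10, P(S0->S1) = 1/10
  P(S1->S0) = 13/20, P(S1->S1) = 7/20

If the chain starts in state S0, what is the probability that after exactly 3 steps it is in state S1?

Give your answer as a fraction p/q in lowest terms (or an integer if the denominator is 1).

Answer: 21/160

Derivation:
Computing P^3 by repeated multiplication:
P^1 =
  S0: [9/10, 1/10]
  S1: [13/20, 7/20]
P^2 =
  S0: [7/8, 1/8]
  S1: [13/16, 3/16]
P^3 =
  S0: [139/160, 21/160]
  S1: [273/320, 47/320]

(P^3)[S0 -> S1] = 21/160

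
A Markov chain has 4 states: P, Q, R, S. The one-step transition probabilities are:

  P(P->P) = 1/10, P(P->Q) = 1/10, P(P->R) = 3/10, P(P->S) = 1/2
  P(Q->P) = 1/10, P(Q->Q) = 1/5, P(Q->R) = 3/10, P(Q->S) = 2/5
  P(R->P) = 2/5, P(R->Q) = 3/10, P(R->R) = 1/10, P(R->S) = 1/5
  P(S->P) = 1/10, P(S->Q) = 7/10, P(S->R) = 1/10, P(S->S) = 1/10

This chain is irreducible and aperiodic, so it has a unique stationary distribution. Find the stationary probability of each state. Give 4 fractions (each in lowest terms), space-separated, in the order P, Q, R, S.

The stationary distribution satisfies pi = pi * P, i.e.:
  pi_P = 1/10*pi_P + 1/10*pi_Q + 2/5*pi_R + 1/10*pi_S
  pi_Q = 1/10*pi_P + 1/5*pi_Q + 3/10*pi_R + 7/10*pi_S
  pi_R = 3/10*pi_P + 3/10*pi_Q + 1/10*pi_R + 1/10*pi_S
  pi_S = 1/2*pi_P + 2/5*pi_Q + 1/5*pi_R + 1/10*pi_S
with normalization: pi_P + pi_Q + pi_R + pi_S = 1.

Using the first 3 balance equations plus normalization, the linear system A*pi = b is:
  [-9/10, 1/10, 2/5, 1/10] . pi = 0
  [1/10, -4/5, 3/10, 7/10] . pi = 0
  [3/10, 3/10, -9/10, 1/10] . pi = 0
  [1, 1, 1, 1] . pi = 1

Solving yields:
  pi_P = 35/218
  pi_Q = 38/109
  pi_R = 22/109
  pi_S = 63/218

Verification (pi * P):
  35/218*1/10 + 38/109*1/10 + 22/109*2/5 + 63/218*1/10 = 35/218 = pi_P  (ok)
  35/218*1/10 + 38/109*1/5 + 22/109*3/10 + 63/218*7/10 = 38/109 = pi_Q  (ok)
  35/218*3/10 + 38/109*3/10 + 22/109*1/10 + 63/218*1/10 = 22/109 = pi_R  (ok)
  35/218*1/2 + 38/109*2/5 + 22/109*1/5 + 63/218*1/10 = 63/218 = pi_S  (ok)

Answer: 35/218 38/109 22/109 63/218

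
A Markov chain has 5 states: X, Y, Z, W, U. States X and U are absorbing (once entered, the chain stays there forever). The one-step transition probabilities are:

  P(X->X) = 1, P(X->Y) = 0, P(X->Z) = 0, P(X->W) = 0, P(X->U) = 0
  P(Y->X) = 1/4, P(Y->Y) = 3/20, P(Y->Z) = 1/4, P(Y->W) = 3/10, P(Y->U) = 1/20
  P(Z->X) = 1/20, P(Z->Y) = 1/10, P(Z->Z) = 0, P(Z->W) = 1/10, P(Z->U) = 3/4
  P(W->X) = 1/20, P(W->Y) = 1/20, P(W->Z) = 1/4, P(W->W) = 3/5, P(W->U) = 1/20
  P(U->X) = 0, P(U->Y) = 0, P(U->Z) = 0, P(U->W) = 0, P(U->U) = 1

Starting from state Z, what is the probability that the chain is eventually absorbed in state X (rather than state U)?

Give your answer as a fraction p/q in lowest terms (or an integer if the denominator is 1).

Let a_i = P(absorbed in X | start in state i).
Boundary conditions: a_X = 1, a_U = 0.
For each transient state i, a_i = sum_j P(i->j) * a_j:
  a_Y = 1/4*a_X + 3/20*a_Y + 1/4*a_Z + 3/10*a_W + 1/20*a_U
  a_Z = 1/20*a_X + 1/10*a_Y + 0*a_Z + 1/10*a_W + 3/4*a_U
  a_W = 1/20*a_X + 1/20*a_Y + 1/4*a_Z + 3/5*a_W + 1/20*a_U

Substituting a_X = 1 and a_U = 0, rearrange to (I - Q) a = r where r[i] = P(i -> X):
  [17/20, -1/4, -3/10] . (a_Y, a_Z, a_W) = 1/4
  [-1/10, 1, -1/10] . (a_Y, a_Z, a_W) = 1/20
  [-1/20, -1/4, 2/5] . (a_Y, a_Z, a_W) = 1/20

Solving yields:
  a_Y = 5/12
  a_Z = 7/60
  a_W = 1/4

Starting state is Z, so the absorption probability is a_Z = 7/60.

Answer: 7/60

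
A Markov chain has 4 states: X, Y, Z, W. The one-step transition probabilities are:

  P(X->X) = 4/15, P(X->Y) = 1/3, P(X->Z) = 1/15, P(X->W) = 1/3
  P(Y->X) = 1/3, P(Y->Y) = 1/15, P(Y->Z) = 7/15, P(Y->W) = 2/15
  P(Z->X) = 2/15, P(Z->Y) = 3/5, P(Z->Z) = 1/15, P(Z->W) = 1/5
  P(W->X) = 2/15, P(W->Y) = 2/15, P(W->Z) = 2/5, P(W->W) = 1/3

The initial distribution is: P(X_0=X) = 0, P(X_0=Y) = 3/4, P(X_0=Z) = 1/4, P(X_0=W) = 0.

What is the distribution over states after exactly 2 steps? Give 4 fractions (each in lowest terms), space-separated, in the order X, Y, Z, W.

Answer: 19/90 313/900 59/300 11/45

Derivation:
Propagating the distribution step by step (d_{t+1} = d_t * P):
d_0 = (X=0, Y=3/4, Z=1/4, W=0)
  d_1[X] = 0*4/15 + 3/4*1/3 + 1/4*2/15 + 0*2/15 = 17/60
  d_1[Y] = 0*1/3 + 3/4*1/15 + 1/4*3/5 + 0*2/15 = 1/5
  d_1[Z] = 0*1/15 + 3/4*7/15 + 1/4*1/15 + 0*2/5 = 11/30
  d_1[W] = 0*1/3 + 3/4*2/15 + 1/4*1/5 + 0*1/3 = 3/20
d_1 = (X=17/60, Y=1/5, Z=11/30, W=3/20)
  d_2[X] = 17/60*4/15 + 1/5*1/3 + 11/30*2/15 + 3/20*2/15 = 19/90
  d_2[Y] = 17/60*1/3 + 1/5*1/15 + 11/30*3/5 + 3/20*2/15 = 313/900
  d_2[Z] = 17/60*1/15 + 1/5*7/15 + 11/30*1/15 + 3/20*2/5 = 59/300
  d_2[W] = 17/60*1/3 + 1/5*2/15 + 11/30*1/5 + 3/20*1/3 = 11/45
d_2 = (X=19/90, Y=313/900, Z=59/300, W=11/45)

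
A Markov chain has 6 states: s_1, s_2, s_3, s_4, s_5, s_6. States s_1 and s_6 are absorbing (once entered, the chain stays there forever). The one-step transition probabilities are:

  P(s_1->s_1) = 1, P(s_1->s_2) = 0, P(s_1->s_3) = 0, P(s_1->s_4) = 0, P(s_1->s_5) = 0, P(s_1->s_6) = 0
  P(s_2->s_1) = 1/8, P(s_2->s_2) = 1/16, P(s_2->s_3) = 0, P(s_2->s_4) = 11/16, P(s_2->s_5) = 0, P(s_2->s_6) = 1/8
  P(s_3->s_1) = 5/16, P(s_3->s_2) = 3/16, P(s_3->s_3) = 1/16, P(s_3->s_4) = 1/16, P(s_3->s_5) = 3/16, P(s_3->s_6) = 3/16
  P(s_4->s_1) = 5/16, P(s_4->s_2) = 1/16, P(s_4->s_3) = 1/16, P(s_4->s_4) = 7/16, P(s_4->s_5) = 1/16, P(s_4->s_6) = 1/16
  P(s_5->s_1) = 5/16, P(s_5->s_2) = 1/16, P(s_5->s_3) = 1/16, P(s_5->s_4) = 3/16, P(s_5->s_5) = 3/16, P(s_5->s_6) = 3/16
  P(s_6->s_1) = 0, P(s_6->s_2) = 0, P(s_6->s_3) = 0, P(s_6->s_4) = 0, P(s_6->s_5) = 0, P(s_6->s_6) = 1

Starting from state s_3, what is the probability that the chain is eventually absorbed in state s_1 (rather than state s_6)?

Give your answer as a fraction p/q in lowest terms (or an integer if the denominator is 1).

Let a_i = P(absorbed in s_1 | start in state i).
Boundary conditions: a_s_1 = 1, a_s_6 = 0.
For each transient state i, a_i = sum_j P(i->j) * a_j:
  a_s_2 = 1/8*a_s_1 + 1/16*a_s_2 + 0*a_s_3 + 11/16*a_s_4 + 0*a_s_5 + 1/8*a_s_6
  a_s_3 = 5/16*a_s_1 + 3/16*a_s_2 + 1/16*a_s_3 + 1/16*a_s_4 + 3/16*a_s_5 + 3/16*a_s_6
  a_s_4 = 5/16*a_s_1 + 1/16*a_s_2 + 1/16*a_s_3 + 7/16*a_s_4 + 1/16*a_s_5 + 1/16*a_s_6
  a_s_5 = 5/16*a_s_1 + 1/16*a_s_2 + 1/16*a_s_3 + 3/16*a_s_4 + 3/16*a_s_5 + 3/16*a_s_6

Substituting a_s_1 = 1 and a_s_6 = 0, rearrange to (I - Q) a = r where r[i] = P(i -> s_1):
  [15/16, 0, -11/16, 0] . (a_s_2, a_s_3, a_s_4, a_s_5) = 1/8
  [-3/16, 15/16, -1/16, -3/16] . (a_s_2, a_s_3, a_s_4, a_s_5) = 5/16
  [-1/16, -1/16, 9/16, -1/16] . (a_s_2, a_s_3, a_s_4, a_s_5) = 5/16
  [-1/16, -1/16, -3/16, 13/16] . (a_s_2, a_s_3, a_s_4, a_s_5) = 5/16

Solving yields:
  a_s_2 = 1955/2766
  a_s_3 = 914/1383
  a_s_4 = 721/922
  a_s_5 = 309/461

Starting state is s_3, so the absorption probability is a_s_3 = 914/1383.

Answer: 914/1383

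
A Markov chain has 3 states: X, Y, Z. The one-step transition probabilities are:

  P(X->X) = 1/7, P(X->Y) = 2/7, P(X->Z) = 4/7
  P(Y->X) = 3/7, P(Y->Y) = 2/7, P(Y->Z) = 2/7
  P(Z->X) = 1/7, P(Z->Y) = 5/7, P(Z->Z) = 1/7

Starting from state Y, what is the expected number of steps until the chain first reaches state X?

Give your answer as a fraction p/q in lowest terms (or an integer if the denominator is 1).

Let h_i = expected steps to first reach X from state i.
Boundary: h_X = 0.
First-step equations for the other states:
  h_Y = 1 + 3/7*h_X + 2/7*h_Y + 2/7*h_Z
  h_Z = 1 + 1/7*h_X + 5/7*h_Y + 1/7*h_Z

Substituting h_X = 0 and rearranging gives the linear system (I - Q) h = 1:
  [5/7, -2/7] . (h_Y, h_Z) = 1
  [-5/7, 6/7] . (h_Y, h_Z) = 1

Solving yields:
  h_Y = 14/5
  h_Z = 7/2

Starting state is Y, so the expected hitting time is h_Y = 14/5.

Answer: 14/5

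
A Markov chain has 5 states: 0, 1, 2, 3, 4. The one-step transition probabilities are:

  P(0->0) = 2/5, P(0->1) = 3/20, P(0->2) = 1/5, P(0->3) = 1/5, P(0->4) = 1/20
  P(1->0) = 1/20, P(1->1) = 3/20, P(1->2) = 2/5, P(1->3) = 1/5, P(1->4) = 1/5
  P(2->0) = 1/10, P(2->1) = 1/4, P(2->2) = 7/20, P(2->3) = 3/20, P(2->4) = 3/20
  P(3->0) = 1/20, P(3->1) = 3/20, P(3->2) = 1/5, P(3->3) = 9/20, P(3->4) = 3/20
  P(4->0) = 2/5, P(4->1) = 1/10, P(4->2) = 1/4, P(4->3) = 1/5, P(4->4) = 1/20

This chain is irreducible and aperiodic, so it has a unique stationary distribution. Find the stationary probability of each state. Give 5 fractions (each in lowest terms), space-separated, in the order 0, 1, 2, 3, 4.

Answer: 1291/7679 17159/99827 28283/99827 24735/99827 12867/99827

Derivation:
The stationary distribution satisfies pi = pi * P, i.e.:
  pi_0 = 2/5*pi_0 + 1/20*pi_1 + 1/10*pi_2 + 1/20*pi_3 + 2/5*pi_4
  pi_1 = 3/20*pi_0 + 3/20*pi_1 + 1/4*pi_2 + 3/20*pi_3 + 1/10*pi_4
  pi_2 = 1/5*pi_0 + 2/5*pi_1 + 7/20*pi_2 + 1/5*pi_3 + 1/4*pi_4
  pi_3 = 1/5*pi_0 + 1/5*pi_1 + 3/20*pi_2 + 9/20*pi_3 + 1/5*pi_4
  pi_4 = 1/20*pi_0 + 1/5*pi_1 + 3/20*pi_2 + 3/20*pi_3 + 1/20*pi_4
with normalization: pi_0 + pi_1 + pi_2 + pi_3 + pi_4 = 1.

Using the first 4 balance equations plus normalization, the linear system A*pi = b is:
  [-3/5, 1/20, 1/10, 1/20, 2/5] . pi = 0
  [3/20, -17/20, 1/4, 3/20, 1/10] . pi = 0
  [1/5, 2/5, -13/20, 1/5, 1/4] . pi = 0
  [1/5, 1/5, 3/20, -11/20, 1/5] . pi = 0
  [1, 1, 1, 1, 1] . pi = 1

Solving yields:
  pi_0 = 1291/7679
  pi_1 = 17159/99827
  pi_2 = 28283/99827
  pi_3 = 24735/99827
  pi_4 = 12867/99827

Verification (pi * P):
  1291/7679*2/5 + 17159/99827*1/20 + 28283/99827*1/10 + 24735/99827*1/20 + 12867/99827*2/5 = 1291/7679 = pi_0  (ok)
  1291/7679*3/20 + 17159/99827*3/20 + 28283/99827*1/4 + 24735/99827*3/20 + 12867/99827*1/10 = 17159/99827 = pi_1  (ok)
  1291/7679*1/5 + 17159/99827*2/5 + 28283/99827*7/20 + 24735/99827*1/5 + 12867/99827*1/4 = 28283/99827 = pi_2  (ok)
  1291/7679*1/5 + 17159/99827*1/5 + 28283/99827*3/20 + 24735/99827*9/20 + 12867/99827*1/5 = 24735/99827 = pi_3  (ok)
  1291/7679*1/20 + 17159/99827*1/5 + 28283/99827*3/20 + 24735/99827*3/20 + 12867/99827*1/20 = 12867/99827 = pi_4  (ok)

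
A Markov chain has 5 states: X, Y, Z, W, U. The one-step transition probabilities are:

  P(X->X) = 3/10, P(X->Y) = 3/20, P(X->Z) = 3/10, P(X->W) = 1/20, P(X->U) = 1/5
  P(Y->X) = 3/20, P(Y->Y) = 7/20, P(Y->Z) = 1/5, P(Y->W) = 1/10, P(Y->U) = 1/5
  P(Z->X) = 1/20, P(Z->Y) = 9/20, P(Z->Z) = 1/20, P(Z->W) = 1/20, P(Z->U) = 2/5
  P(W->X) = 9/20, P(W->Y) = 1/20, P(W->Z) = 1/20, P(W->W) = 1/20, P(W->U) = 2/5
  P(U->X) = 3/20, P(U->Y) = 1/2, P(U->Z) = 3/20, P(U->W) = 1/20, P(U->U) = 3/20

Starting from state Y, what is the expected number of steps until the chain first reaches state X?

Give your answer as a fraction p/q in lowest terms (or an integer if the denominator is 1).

Let h_i = expected steps to first reach X from state i.
Boundary: h_X = 0.
First-step equations for the other states:
  h_Y = 1 + 3/20*h_X + 7/20*h_Y + 1/5*h_Z + 1/10*h_W + 1/5*h_U
  h_Z = 1 + 1/20*h_X + 9/20*h_Y + 1/20*h_Z + 1/20*h_W + 2/5*h_U
  h_W = 1 + 9/20*h_X + 1/20*h_Y + 1/20*h_Z + 1/20*h_W + 2/5*h_U
  h_U = 1 + 3/20*h_X + 1/2*h_Y + 3/20*h_Z + 1/20*h_W + 3/20*h_U

Substituting h_X = 0 and rearranging gives the linear system (I - Q) h = 1:
  [13/20, -1/5, -1/10, -1/5] . (h_Y, h_Z, h_W, h_U) = 1
  [-9/20, 19/20, -1/20, -2/5] . (h_Y, h_Z, h_W, h_U) = 1
  [-1/20, -1/20, 19/20, -2/5] . (h_Y, h_Z, h_W, h_U) = 1
  [-1/2, -3/20, -1/20, 17/20] . (h_Y, h_Z, h_W, h_U) = 1

Solving yields:
  h_Y = 6400/1009
  h_Z = 7050/1009
  h_W = 4490/1009
  h_U = 6460/1009

Starting state is Y, so the expected hitting time is h_Y = 6400/1009.

Answer: 6400/1009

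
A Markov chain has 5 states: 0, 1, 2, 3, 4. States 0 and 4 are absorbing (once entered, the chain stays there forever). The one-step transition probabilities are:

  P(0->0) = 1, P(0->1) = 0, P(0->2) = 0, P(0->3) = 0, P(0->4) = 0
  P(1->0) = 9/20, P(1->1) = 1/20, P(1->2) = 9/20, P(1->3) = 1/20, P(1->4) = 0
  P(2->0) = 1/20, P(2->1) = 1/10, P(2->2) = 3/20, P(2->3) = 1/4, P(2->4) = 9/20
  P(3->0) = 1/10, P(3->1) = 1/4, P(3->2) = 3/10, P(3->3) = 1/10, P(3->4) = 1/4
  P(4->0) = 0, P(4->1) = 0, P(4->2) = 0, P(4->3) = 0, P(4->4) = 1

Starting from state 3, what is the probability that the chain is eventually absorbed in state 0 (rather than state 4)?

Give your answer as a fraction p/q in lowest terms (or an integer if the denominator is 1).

Let a_i = P(absorbed in 0 | start in state i).
Boundary conditions: a_0 = 1, a_4 = 0.
For each transient state i, a_i = sum_j P(i->j) * a_j:
  a_1 = 9/20*a_0 + 1/20*a_1 + 9/20*a_2 + 1/20*a_3 + 0*a_4
  a_2 = 1/20*a_0 + 1/10*a_1 + 3/20*a_2 + 1/4*a_3 + 9/20*a_4
  a_3 = 1/10*a_0 + 1/4*a_1 + 3/10*a_2 + 1/10*a_3 + 1/4*a_4

Substituting a_0 = 1 and a_4 = 0, rearrange to (I - Q) a = r where r[i] = P(i -> 0):
  [19/20, -9/20, -1/20] . (a_1, a_2, a_3) = 9/20
  [-1/10, 17/20, -1/4] . (a_1, a_2, a_3) = 1/20
  [-1/4, -3/10, 9/10] . (a_1, a_2, a_3) = 1/10

Solving yields:
  a_1 = 1388/2299
  a_2 = 540/2299
  a_3 = 821/2299

Starting state is 3, so the absorption probability is a_3 = 821/2299.

Answer: 821/2299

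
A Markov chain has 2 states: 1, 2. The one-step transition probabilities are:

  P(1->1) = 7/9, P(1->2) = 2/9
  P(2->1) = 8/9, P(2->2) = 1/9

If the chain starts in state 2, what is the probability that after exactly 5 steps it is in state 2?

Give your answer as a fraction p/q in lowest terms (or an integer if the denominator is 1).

Computing P^5 by repeated multiplication:
P^1 =
  1: [7/9, 2/9]
  2: [8/9, 1/9]
P^2 =
  1: [65/81, 16/81]
  2: [64/81, 17/81]
P^3 =
  1: [583/729, 146/729]
  2: [584/729, 145/729]
P^4 =
  1: [5249/6561, 1312/6561]
  2: [5248/6561, 1313/6561]
P^5 =
  1: [47239/59049, 11810/59049]
  2: [47240/59049, 11809/59049]

(P^5)[2 -> 2] = 11809/59049

Answer: 11809/59049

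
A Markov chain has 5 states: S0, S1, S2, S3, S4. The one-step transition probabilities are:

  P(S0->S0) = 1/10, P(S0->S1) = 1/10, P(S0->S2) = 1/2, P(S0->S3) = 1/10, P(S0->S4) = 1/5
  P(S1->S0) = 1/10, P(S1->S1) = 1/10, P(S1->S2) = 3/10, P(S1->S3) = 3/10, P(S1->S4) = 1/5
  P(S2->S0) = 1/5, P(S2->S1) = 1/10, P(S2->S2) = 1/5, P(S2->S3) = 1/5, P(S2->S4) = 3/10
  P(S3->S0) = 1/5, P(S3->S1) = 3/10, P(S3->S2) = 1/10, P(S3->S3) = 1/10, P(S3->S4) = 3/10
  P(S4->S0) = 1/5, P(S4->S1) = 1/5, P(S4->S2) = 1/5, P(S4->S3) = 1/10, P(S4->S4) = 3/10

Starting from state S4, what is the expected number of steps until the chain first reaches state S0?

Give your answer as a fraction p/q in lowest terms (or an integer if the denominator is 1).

Let h_i = expected steps to first reach S0 from state i.
Boundary: h_S0 = 0.
First-step equations for the other states:
  h_S1 = 1 + 1/10*h_S0 + 1/10*h_S1 + 3/10*h_S2 + 3/10*h_S3 + 1/5*h_S4
  h_S2 = 1 + 1/5*h_S0 + 1/10*h_S1 + 1/5*h_S2 + 1/5*h_S3 + 3/10*h_S4
  h_S3 = 1 + 1/5*h_S0 + 3/10*h_S1 + 1/10*h_S2 + 1/10*h_S3 + 3/10*h_S4
  h_S4 = 1 + 1/5*h_S0 + 1/5*h_S1 + 1/5*h_S2 + 1/10*h_S3 + 3/10*h_S4

Substituting h_S0 = 0 and rearranging gives the linear system (I - Q) h = 1:
  [9/10, -3/10, -3/10, -1/5] . (h_S1, h_S2, h_S3, h_S4) = 1
  [-1/10, 4/5, -1/5, -3/10] . (h_S1, h_S2, h_S3, h_S4) = 1
  [-3/10, -1/10, 9/10, -3/10] . (h_S1, h_S2, h_S3, h_S4) = 1
  [-1/5, -1/5, -1/10, 7/10] . (h_S1, h_S2, h_S3, h_S4) = 1

Solving yields:
  h_S1 = 11990/2001
  h_S2 = 3630/667
  h_S3 = 11090/2001
  h_S4 = 3660/667

Starting state is S4, so the expected hitting time is h_S4 = 3660/667.

Answer: 3660/667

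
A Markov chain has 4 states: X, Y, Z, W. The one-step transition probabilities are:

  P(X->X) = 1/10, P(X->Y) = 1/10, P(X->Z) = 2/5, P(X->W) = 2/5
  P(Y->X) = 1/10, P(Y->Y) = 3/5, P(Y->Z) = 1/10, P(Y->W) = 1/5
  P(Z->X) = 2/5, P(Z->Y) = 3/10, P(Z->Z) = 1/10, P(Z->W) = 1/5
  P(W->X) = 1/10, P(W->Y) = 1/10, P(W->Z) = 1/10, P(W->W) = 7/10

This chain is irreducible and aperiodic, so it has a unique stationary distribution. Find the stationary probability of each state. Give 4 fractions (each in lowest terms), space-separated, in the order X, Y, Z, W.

The stationary distribution satisfies pi = pi * P, i.e.:
  pi_X = 1/10*pi_X + 1/10*pi_Y + 2/5*pi_Z + 1/10*pi_W
  pi_Y = 1/10*pi_X + 3/5*pi_Y + 3/10*pi_Z + 1/10*pi_W
  pi_Z = 2/5*pi_X + 1/10*pi_Y + 1/10*pi_Z + 1/10*pi_W
  pi_W = 2/5*pi_X + 1/5*pi_Y + 1/5*pi_Z + 7/10*pi_W
with normalization: pi_X + pi_Y + pi_Z + pi_W = 1.

Using the first 3 balance equations plus normalization, the linear system A*pi = b is:
  [-9/10, 1/10, 2/5, 1/10] . pi = 0
  [1/10, -2/5, 3/10, 1/10] . pi = 0
  [2/5, 1/10, -9/10, 1/10] . pi = 0
  [1, 1, 1, 1] . pi = 1

Solving yields:
  pi_X = 1/7
  pi_Y = 9/35
  pi_Z = 1/7
  pi_W = 16/35

Verification (pi * P):
  1/7*1/10 + 9/35*1/10 + 1/7*2/5 + 16/35*1/10 = 1/7 = pi_X  (ok)
  1/7*1/10 + 9/35*3/5 + 1/7*3/10 + 16/35*1/10 = 9/35 = pi_Y  (ok)
  1/7*2/5 + 9/35*1/10 + 1/7*1/10 + 16/35*1/10 = 1/7 = pi_Z  (ok)
  1/7*2/5 + 9/35*1/5 + 1/7*1/5 + 16/35*7/10 = 16/35 = pi_W  (ok)

Answer: 1/7 9/35 1/7 16/35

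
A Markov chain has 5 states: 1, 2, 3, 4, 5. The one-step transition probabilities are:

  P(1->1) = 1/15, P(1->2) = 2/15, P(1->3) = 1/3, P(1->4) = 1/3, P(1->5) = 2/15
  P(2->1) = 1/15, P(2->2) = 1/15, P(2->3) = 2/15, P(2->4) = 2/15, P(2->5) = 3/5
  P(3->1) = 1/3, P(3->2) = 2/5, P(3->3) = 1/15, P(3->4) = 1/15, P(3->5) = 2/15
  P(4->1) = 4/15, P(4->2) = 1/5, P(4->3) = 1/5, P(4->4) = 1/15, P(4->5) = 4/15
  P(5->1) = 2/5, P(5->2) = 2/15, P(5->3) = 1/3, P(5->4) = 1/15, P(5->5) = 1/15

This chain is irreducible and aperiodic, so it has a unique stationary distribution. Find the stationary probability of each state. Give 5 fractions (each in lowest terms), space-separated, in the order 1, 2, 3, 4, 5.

Answer: 1055/4628 218/1157 253/1157 162/1157 1041/4628

Derivation:
The stationary distribution satisfies pi = pi * P, i.e.:
  pi_1 = 1/15*pi_1 + 1/15*pi_2 + 1/3*pi_3 + 4/15*pi_4 + 2/5*pi_5
  pi_2 = 2/15*pi_1 + 1/15*pi_2 + 2/5*pi_3 + 1/5*pi_4 + 2/15*pi_5
  pi_3 = 1/3*pi_1 + 2/15*pi_2 + 1/15*pi_3 + 1/5*pi_4 + 1/3*pi_5
  pi_4 = 1/3*pi_1 + 2/15*pi_2 + 1/15*pi_3 + 1/15*pi_4 + 1/15*pi_5
  pi_5 = 2/15*pi_1 + 3/5*pi_2 + 2/15*pi_3 + 4/15*pi_4 + 1/15*pi_5
with normalization: pi_1 + pi_2 + pi_3 + pi_4 + pi_5 = 1.

Using the first 4 balance equations plus normalization, the linear system A*pi = b is:
  [-14/15, 1/15, 1/3, 4/15, 2/5] . pi = 0
  [2/15, -14/15, 2/5, 1/5, 2/15] . pi = 0
  [1/3, 2/15, -14/15, 1/5, 1/3] . pi = 0
  [1/3, 2/15, 1/15, -14/15, 1/15] . pi = 0
  [1, 1, 1, 1, 1] . pi = 1

Solving yields:
  pi_1 = 1055/4628
  pi_2 = 218/1157
  pi_3 = 253/1157
  pi_4 = 162/1157
  pi_5 = 1041/4628

Verification (pi * P):
  1055/4628*1/15 + 218/1157*1/15 + 253/1157*1/3 + 162/1157*4/15 + 1041/4628*2/5 = 1055/4628 = pi_1  (ok)
  1055/4628*2/15 + 218/1157*1/15 + 253/1157*2/5 + 162/1157*1/5 + 1041/4628*2/15 = 218/1157 = pi_2  (ok)
  1055/4628*1/3 + 218/1157*2/15 + 253/1157*1/15 + 162/1157*1/5 + 1041/4628*1/3 = 253/1157 = pi_3  (ok)
  1055/4628*1/3 + 218/1157*2/15 + 253/1157*1/15 + 162/1157*1/15 + 1041/4628*1/15 = 162/1157 = pi_4  (ok)
  1055/4628*2/15 + 218/1157*3/5 + 253/1157*2/15 + 162/1157*4/15 + 1041/4628*1/15 = 1041/4628 = pi_5  (ok)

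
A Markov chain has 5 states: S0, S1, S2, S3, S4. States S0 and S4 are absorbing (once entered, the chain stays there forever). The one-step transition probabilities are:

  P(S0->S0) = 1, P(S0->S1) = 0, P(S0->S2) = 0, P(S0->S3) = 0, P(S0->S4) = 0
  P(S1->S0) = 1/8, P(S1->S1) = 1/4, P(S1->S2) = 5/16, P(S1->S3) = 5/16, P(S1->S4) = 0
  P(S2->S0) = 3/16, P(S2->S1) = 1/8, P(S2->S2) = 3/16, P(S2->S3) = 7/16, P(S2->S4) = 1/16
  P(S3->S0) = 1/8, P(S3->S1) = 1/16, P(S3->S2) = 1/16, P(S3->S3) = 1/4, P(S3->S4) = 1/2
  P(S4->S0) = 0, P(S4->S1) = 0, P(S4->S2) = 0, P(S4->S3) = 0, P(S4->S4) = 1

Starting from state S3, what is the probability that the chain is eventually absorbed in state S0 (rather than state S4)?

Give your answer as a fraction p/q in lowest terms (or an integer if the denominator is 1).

Answer: 373/1558

Derivation:
Let a_i = P(absorbed in S0 | start in state i).
Boundary conditions: a_S0 = 1, a_S4 = 0.
For each transient state i, a_i = sum_j P(i->j) * a_j:
  a_S1 = 1/8*a_S0 + 1/4*a_S1 + 5/16*a_S2 + 5/16*a_S3 + 0*a_S4
  a_S2 = 3/16*a_S0 + 1/8*a_S1 + 3/16*a_S2 + 7/16*a_S3 + 1/16*a_S4
  a_S3 = 1/8*a_S0 + 1/16*a_S1 + 1/16*a_S2 + 1/4*a_S3 + 1/2*a_S4

Substituting a_S0 = 1 and a_S4 = 0, rearrange to (I - Q) a = r where r[i] = P(i -> S0):
  [3/4, -5/16, -5/16] . (a_S1, a_S2, a_S3) = 1/8
  [-1/8, 13/16, -7/16] . (a_S1, a_S2, a_S3) = 3/16
  [-1/16, -1/16, 3/4] . (a_S1, a_S2, a_S3) = 1/8

Solving yields:
  a_S1 = 693/1558
  a_S2 = 667/1558
  a_S3 = 373/1558

Starting state is S3, so the absorption probability is a_S3 = 373/1558.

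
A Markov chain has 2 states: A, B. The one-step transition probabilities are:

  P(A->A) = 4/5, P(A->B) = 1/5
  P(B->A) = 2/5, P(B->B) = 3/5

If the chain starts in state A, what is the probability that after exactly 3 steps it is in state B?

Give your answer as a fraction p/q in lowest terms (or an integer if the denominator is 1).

Answer: 39/125

Derivation:
Computing P^3 by repeated multiplication:
P^1 =
  A: [4/5, 1/5]
  B: [2/5, 3/5]
P^2 =
  A: [18/25, 7/25]
  B: [14/25, 11/25]
P^3 =
  A: [86/125, 39/125]
  B: [78/125, 47/125]

(P^3)[A -> B] = 39/125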